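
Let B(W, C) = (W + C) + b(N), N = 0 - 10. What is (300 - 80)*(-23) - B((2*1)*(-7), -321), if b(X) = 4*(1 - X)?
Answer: -4769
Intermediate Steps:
N = -10
b(X) = 4 - 4*X
B(W, C) = 44 + C + W (B(W, C) = (W + C) + (4 - 4*(-10)) = (C + W) + (4 + 40) = (C + W) + 44 = 44 + C + W)
(300 - 80)*(-23) - B((2*1)*(-7), -321) = (300 - 80)*(-23) - (44 - 321 + (2*1)*(-7)) = 220*(-23) - (44 - 321 + 2*(-7)) = -5060 - (44 - 321 - 14) = -5060 - 1*(-291) = -5060 + 291 = -4769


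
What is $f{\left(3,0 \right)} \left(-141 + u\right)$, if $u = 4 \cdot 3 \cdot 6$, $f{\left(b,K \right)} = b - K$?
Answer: $-207$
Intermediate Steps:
$u = 72$ ($u = 12 \cdot 6 = 72$)
$f{\left(3,0 \right)} \left(-141 + u\right) = \left(3 - 0\right) \left(-141 + 72\right) = \left(3 + 0\right) \left(-69\right) = 3 \left(-69\right) = -207$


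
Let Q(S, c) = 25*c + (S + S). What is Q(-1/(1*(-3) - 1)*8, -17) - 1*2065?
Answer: -2486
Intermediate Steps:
Q(S, c) = 2*S + 25*c (Q(S, c) = 25*c + 2*S = 2*S + 25*c)
Q(-1/(1*(-3) - 1)*8, -17) - 1*2065 = (2*(-1/(1*(-3) - 1)*8) + 25*(-17)) - 1*2065 = (2*(-1/(-3 - 1)*8) - 425) - 2065 = (2*(-1/(-4)*8) - 425) - 2065 = (2*(-1*(-1/4)*8) - 425) - 2065 = (2*((1/4)*8) - 425) - 2065 = (2*2 - 425) - 2065 = (4 - 425) - 2065 = -421 - 2065 = -2486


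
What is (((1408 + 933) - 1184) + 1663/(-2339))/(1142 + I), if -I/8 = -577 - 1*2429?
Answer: 270456/5891941 ≈ 0.045903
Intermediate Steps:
I = 24048 (I = -8*(-577 - 1*2429) = -8*(-577 - 2429) = -8*(-3006) = 24048)
(((1408 + 933) - 1184) + 1663/(-2339))/(1142 + I) = (((1408 + 933) - 1184) + 1663/(-2339))/(1142 + 24048) = ((2341 - 1184) + 1663*(-1/2339))/25190 = (1157 - 1663/2339)*(1/25190) = (2704560/2339)*(1/25190) = 270456/5891941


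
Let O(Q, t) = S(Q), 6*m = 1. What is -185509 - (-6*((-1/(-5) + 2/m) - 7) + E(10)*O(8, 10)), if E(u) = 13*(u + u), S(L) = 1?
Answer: -928689/5 ≈ -1.8574e+5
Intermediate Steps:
m = 1/6 (m = (1/6)*1 = 1/6 ≈ 0.16667)
O(Q, t) = 1
E(u) = 26*u (E(u) = 13*(2*u) = 26*u)
-185509 - (-6*((-1/(-5) + 2/m) - 7) + E(10)*O(8, 10)) = -185509 - (-6*((-1/(-5) + 2/(1/6)) - 7) + (26*10)*1) = -185509 - (-6*((-1*(-1/5) + 2*6) - 7) + 260*1) = -185509 - (-6*((1/5 + 12) - 7) + 260) = -185509 - (-6*(61/5 - 7) + 260) = -185509 - (-6*26/5 + 260) = -185509 - (-156/5 + 260) = -185509 - 1*1144/5 = -185509 - 1144/5 = -928689/5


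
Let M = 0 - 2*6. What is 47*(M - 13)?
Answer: -1175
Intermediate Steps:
M = -12 (M = 0 - 12 = -12)
47*(M - 13) = 47*(-12 - 13) = 47*(-25) = -1175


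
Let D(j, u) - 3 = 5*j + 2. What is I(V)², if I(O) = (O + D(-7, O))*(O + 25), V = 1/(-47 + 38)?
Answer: 3684975616/6561 ≈ 5.6165e+5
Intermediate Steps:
V = -⅑ (V = 1/(-9) = -⅑ ≈ -0.11111)
D(j, u) = 5 + 5*j (D(j, u) = 3 + (5*j + 2) = 3 + (2 + 5*j) = 5 + 5*j)
I(O) = (-30 + O)*(25 + O) (I(O) = (O + (5 + 5*(-7)))*(O + 25) = (O + (5 - 35))*(25 + O) = (O - 30)*(25 + O) = (-30 + O)*(25 + O))
I(V)² = (-750 + (-⅑)² - 5*(-⅑))² = (-750 + 1/81 + 5/9)² = (-60704/81)² = 3684975616/6561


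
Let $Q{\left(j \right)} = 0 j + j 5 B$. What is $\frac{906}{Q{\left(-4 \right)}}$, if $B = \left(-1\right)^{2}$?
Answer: $- \frac{453}{10} \approx -45.3$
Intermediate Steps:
$B = 1$
$Q{\left(j \right)} = 5 j$ ($Q{\left(j \right)} = 0 j + j 5 \cdot 1 = 0 + 5 j 1 = 0 + 5 j = 5 j$)
$\frac{906}{Q{\left(-4 \right)}} = \frac{906}{5 \left(-4\right)} = \frac{906}{-20} = 906 \left(- \frac{1}{20}\right) = - \frac{453}{10}$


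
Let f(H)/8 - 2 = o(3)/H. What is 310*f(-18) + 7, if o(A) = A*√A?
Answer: 4967 - 1240*√3/3 ≈ 4251.1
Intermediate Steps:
o(A) = A^(3/2)
f(H) = 16 + 24*√3/H (f(H) = 16 + 8*(3^(3/2)/H) = 16 + 8*((3*√3)/H) = 16 + 8*(3*√3/H) = 16 + 24*√3/H)
310*f(-18) + 7 = 310*(16 + 24*√3/(-18)) + 7 = 310*(16 + 24*√3*(-1/18)) + 7 = 310*(16 - 4*√3/3) + 7 = (4960 - 1240*√3/3) + 7 = 4967 - 1240*√3/3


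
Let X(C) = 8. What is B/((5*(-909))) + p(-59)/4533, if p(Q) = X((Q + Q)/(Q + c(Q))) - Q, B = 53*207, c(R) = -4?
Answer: -5491892/2289165 ≈ -2.3991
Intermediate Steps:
B = 10971
p(Q) = 8 - Q
B/((5*(-909))) + p(-59)/4533 = 10971/((5*(-909))) + (8 - 1*(-59))/4533 = 10971/(-4545) + (8 + 59)*(1/4533) = 10971*(-1/4545) + 67*(1/4533) = -1219/505 + 67/4533 = -5491892/2289165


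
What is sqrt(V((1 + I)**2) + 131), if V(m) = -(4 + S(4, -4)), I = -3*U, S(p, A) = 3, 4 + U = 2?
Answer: 2*sqrt(31) ≈ 11.136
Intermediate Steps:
U = -2 (U = -4 + 2 = -2)
I = 6 (I = -3*(-2) = 6)
V(m) = -7 (V(m) = -(4 + 3) = -1*7 = -7)
sqrt(V((1 + I)**2) + 131) = sqrt(-7 + 131) = sqrt(124) = 2*sqrt(31)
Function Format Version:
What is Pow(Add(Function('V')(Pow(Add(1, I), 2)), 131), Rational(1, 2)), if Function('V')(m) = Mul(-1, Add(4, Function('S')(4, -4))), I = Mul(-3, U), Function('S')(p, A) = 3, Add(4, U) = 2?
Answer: Mul(2, Pow(31, Rational(1, 2))) ≈ 11.136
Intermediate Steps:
U = -2 (U = Add(-4, 2) = -2)
I = 6 (I = Mul(-3, -2) = 6)
Function('V')(m) = -7 (Function('V')(m) = Mul(-1, Add(4, 3)) = Mul(-1, 7) = -7)
Pow(Add(Function('V')(Pow(Add(1, I), 2)), 131), Rational(1, 2)) = Pow(Add(-7, 131), Rational(1, 2)) = Pow(124, Rational(1, 2)) = Mul(2, Pow(31, Rational(1, 2)))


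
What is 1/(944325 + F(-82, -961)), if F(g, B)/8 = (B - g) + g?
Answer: 1/936637 ≈ 1.0676e-6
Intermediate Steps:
F(g, B) = 8*B (F(g, B) = 8*((B - g) + g) = 8*B)
1/(944325 + F(-82, -961)) = 1/(944325 + 8*(-961)) = 1/(944325 - 7688) = 1/936637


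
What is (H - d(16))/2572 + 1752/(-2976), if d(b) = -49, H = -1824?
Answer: -25491/19933 ≈ -1.2788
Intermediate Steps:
(H - d(16))/2572 + 1752/(-2976) = (-1824 - 1*(-49))/2572 + 1752/(-2976) = (-1824 + 49)*(1/2572) + 1752*(-1/2976) = -1775*1/2572 - 73/124 = -1775/2572 - 73/124 = -25491/19933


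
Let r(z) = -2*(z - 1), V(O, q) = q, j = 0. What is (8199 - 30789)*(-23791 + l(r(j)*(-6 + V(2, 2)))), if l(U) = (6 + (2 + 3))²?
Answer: 534705300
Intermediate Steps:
r(z) = 2 - 2*z (r(z) = -2*(-1 + z) = 2 - 2*z)
l(U) = 121 (l(U) = (6 + 5)² = 11² = 121)
(8199 - 30789)*(-23791 + l(r(j)*(-6 + V(2, 2)))) = (8199 - 30789)*(-23791 + 121) = -22590*(-23670) = 534705300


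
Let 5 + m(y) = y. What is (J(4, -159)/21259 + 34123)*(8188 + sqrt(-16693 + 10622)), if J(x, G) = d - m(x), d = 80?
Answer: 5939746640344/21259 + 725420938*I*sqrt(6071)/21259 ≈ 2.794e+8 + 2.6587e+6*I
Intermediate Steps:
m(y) = -5 + y
J(x, G) = 85 - x (J(x, G) = 80 - (-5 + x) = 80 + (5 - x) = 85 - x)
(J(4, -159)/21259 + 34123)*(8188 + sqrt(-16693 + 10622)) = ((85 - 1*4)/21259 + 34123)*(8188 + sqrt(-16693 + 10622)) = ((85 - 4)*(1/21259) + 34123)*(8188 + sqrt(-6071)) = (81*(1/21259) + 34123)*(8188 + I*sqrt(6071)) = (81/21259 + 34123)*(8188 + I*sqrt(6071)) = 725420938*(8188 + I*sqrt(6071))/21259 = 5939746640344/21259 + 725420938*I*sqrt(6071)/21259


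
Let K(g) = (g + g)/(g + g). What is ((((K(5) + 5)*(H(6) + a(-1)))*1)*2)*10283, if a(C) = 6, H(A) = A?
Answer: 1480752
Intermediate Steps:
K(g) = 1 (K(g) = (2*g)/((2*g)) = (2*g)*(1/(2*g)) = 1)
((((K(5) + 5)*(H(6) + a(-1)))*1)*2)*10283 = ((((1 + 5)*(6 + 6))*1)*2)*10283 = (((6*12)*1)*2)*10283 = ((72*1)*2)*10283 = (72*2)*10283 = 144*10283 = 1480752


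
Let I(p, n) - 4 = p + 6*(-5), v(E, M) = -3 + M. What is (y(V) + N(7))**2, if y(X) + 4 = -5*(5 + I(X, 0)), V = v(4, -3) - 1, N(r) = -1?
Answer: 18225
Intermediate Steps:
I(p, n) = -26 + p (I(p, n) = 4 + (p + 6*(-5)) = 4 + (p - 30) = 4 + (-30 + p) = -26 + p)
V = -7 (V = (-3 - 3) - 1 = -6 - 1 = -7)
y(X) = 101 - 5*X (y(X) = -4 - 5*(5 + (-26 + X)) = -4 - 5*(-21 + X) = -4 + (105 - 5*X) = 101 - 5*X)
(y(V) + N(7))**2 = ((101 - 5*(-7)) - 1)**2 = ((101 + 35) - 1)**2 = (136 - 1)**2 = 135**2 = 18225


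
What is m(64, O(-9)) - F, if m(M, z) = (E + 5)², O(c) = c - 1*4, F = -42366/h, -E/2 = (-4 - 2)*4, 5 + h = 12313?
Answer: 17307769/6154 ≈ 2812.4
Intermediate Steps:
h = 12308 (h = -5 + 12313 = 12308)
E = 48 (E = -2*(-4 - 2)*4 = -(-12)*4 = -2*(-24) = 48)
F = -21183/6154 (F = -42366/12308 = -42366*1/12308 = -21183/6154 ≈ -3.4422)
O(c) = -4 + c (O(c) = c - 4 = -4 + c)
m(M, z) = 2809 (m(M, z) = (48 + 5)² = 53² = 2809)
m(64, O(-9)) - F = 2809 - 1*(-21183/6154) = 2809 + 21183/6154 = 17307769/6154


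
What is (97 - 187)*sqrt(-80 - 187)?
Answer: -90*I*sqrt(267) ≈ -1470.6*I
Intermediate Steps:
(97 - 187)*sqrt(-80 - 187) = -90*I*sqrt(267)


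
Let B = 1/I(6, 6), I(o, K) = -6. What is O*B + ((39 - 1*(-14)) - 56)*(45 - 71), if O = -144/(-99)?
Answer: 2566/33 ≈ 77.758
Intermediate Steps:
B = -⅙ (B = 1/(-6) = -⅙ ≈ -0.16667)
O = 16/11 (O = -144*(-1/99) = 16/11 ≈ 1.4545)
O*B + ((39 - 1*(-14)) - 56)*(45 - 71) = (16/11)*(-⅙) + ((39 - 1*(-14)) - 56)*(45 - 71) = -8/33 + ((39 + 14) - 56)*(-26) = -8/33 + (53 - 56)*(-26) = -8/33 - 3*(-26) = -8/33 + 78 = 2566/33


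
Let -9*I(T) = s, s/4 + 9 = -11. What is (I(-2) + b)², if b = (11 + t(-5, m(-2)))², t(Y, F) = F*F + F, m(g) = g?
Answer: 2563201/81 ≈ 31644.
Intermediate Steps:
s = -80 (s = -36 + 4*(-11) = -36 - 44 = -80)
I(T) = 80/9 (I(T) = -⅑*(-80) = 80/9)
t(Y, F) = F + F² (t(Y, F) = F² + F = F + F²)
b = 169 (b = (11 - 2*(1 - 2))² = (11 - 2*(-1))² = (11 + 2)² = 13² = 169)
(I(-2) + b)² = (80/9 + 169)² = (1601/9)² = 2563201/81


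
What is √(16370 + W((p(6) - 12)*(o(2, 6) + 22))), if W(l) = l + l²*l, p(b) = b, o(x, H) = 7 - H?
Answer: 8*I*√40810 ≈ 1616.1*I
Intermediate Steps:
W(l) = l + l³
√(16370 + W((p(6) - 12)*(o(2, 6) + 22))) = √(16370 + ((6 - 12)*((7 - 1*6) + 22) + ((6 - 12)*((7 - 1*6) + 22))³)) = √(16370 + (-6*((7 - 6) + 22) + (-6*((7 - 6) + 22))³)) = √(16370 + (-6*(1 + 22) + (-6*(1 + 22))³)) = √(16370 + (-6*23 + (-6*23)³)) = √(16370 + (-138 + (-138)³)) = √(16370 + (-138 - 2628072)) = √(16370 - 2628210) = √(-2611840) = 8*I*√40810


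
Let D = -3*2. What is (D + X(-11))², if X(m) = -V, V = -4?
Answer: 4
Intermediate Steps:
D = -6
X(m) = 4 (X(m) = -1*(-4) = 4)
(D + X(-11))² = (-6 + 4)² = (-2)² = 4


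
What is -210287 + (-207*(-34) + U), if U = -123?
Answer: -203372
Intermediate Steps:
-210287 + (-207*(-34) + U) = -210287 + (-207*(-34) - 123) = -210287 + (7038 - 123) = -210287 + 6915 = -203372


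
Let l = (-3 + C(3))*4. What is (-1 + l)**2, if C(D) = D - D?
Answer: 169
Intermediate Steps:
C(D) = 0
l = -12 (l = (-3 + 0)*4 = -3*4 = -12)
(-1 + l)**2 = (-1 - 12)**2 = (-13)**2 = 169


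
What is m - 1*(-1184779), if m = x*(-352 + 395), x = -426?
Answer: 1166461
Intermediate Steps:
m = -18318 (m = -426*(-352 + 395) = -426*43 = -18318)
m - 1*(-1184779) = -18318 - 1*(-1184779) = -18318 + 1184779 = 1166461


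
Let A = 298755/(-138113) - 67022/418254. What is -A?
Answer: 67106041628/28883157351 ≈ 2.3234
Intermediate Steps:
A = -67106041628/28883157351 (A = 298755*(-1/138113) - 67022*1/418254 = -298755/138113 - 33511/209127 = -67106041628/28883157351 ≈ -2.3234)
-A = -1*(-67106041628/28883157351) = 67106041628/28883157351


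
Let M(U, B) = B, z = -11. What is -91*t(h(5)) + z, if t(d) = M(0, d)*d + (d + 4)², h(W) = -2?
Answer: -739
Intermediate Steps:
t(d) = d² + (4 + d)² (t(d) = d*d + (d + 4)² = d² + (4 + d)²)
-91*t(h(5)) + z = -91*((-2)² + (4 - 2)²) - 11 = -91*(4 + 2²) - 11 = -91*(4 + 4) - 11 = -91*8 - 11 = -728 - 11 = -739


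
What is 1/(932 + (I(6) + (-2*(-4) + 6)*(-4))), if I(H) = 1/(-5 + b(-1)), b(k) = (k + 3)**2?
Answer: 1/875 ≈ 0.0011429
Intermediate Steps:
b(k) = (3 + k)**2
I(H) = -1 (I(H) = 1/(-5 + (3 - 1)**2) = 1/(-5 + 2**2) = 1/(-5 + 4) = 1/(-1) = -1)
1/(932 + (I(6) + (-2*(-4) + 6)*(-4))) = 1/(932 + (-1 + (-2*(-4) + 6)*(-4))) = 1/(932 + (-1 + (8 + 6)*(-4))) = 1/(932 + (-1 + 14*(-4))) = 1/(932 + (-1 - 56)) = 1/(932 - 57) = 1/875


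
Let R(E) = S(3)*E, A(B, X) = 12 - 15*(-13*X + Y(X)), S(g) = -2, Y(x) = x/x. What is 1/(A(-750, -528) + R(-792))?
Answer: -1/101379 ≈ -9.8640e-6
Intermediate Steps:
Y(x) = 1
A(B, X) = -3 + 195*X (A(B, X) = 12 - 15*(-13*X + 1) = 12 - 15*(1 - 13*X) = 12 + (-15 + 195*X) = -3 + 195*X)
R(E) = -2*E
1/(A(-750, -528) + R(-792)) = 1/((-3 + 195*(-528)) - 2*(-792)) = 1/((-3 - 102960) + 1584) = 1/(-102963 + 1584) = 1/(-101379) = -1/101379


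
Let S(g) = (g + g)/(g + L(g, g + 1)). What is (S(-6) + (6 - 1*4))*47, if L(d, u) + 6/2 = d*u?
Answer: 470/7 ≈ 67.143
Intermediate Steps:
L(d, u) = -3 + d*u
S(g) = 2*g/(-3 + g + g*(1 + g)) (S(g) = (g + g)/(g + (-3 + g*(g + 1))) = (2*g)/(g + (-3 + g*(1 + g))) = (2*g)/(-3 + g + g*(1 + g)) = 2*g/(-3 + g + g*(1 + g)))
(S(-6) + (6 - 1*4))*47 = (2*(-6)/(-3 - 6 - 6*(1 - 6)) + (6 - 1*4))*47 = (2*(-6)/(-3 - 6 - 6*(-5)) + (6 - 4))*47 = (2*(-6)/(-3 - 6 + 30) + 2)*47 = (2*(-6)/21 + 2)*47 = (2*(-6)*(1/21) + 2)*47 = (-4/7 + 2)*47 = (10/7)*47 = 470/7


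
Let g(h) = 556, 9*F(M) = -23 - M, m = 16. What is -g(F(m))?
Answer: -556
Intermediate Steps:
F(M) = -23/9 - M/9 (F(M) = (-23 - M)/9 = -23/9 - M/9)
-g(F(m)) = -1*556 = -556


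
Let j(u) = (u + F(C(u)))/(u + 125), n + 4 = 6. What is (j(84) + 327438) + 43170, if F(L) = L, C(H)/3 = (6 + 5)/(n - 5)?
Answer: 77457145/209 ≈ 3.7061e+5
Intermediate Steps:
n = 2 (n = -4 + 6 = 2)
C(H) = -11 (C(H) = 3*((6 + 5)/(2 - 5)) = 3*(11/(-3)) = 3*(11*(-⅓)) = 3*(-11/3) = -11)
j(u) = (-11 + u)/(125 + u) (j(u) = (u - 11)/(u + 125) = (-11 + u)/(125 + u))
(j(84) + 327438) + 43170 = ((-11 + 84)/(125 + 84) + 327438) + 43170 = (73/209 + 327438) + 43170 = 68434615/209 + 43170 = 77457145/209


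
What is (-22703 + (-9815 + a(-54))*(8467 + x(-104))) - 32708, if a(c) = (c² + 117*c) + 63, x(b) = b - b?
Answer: -111430329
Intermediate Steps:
x(b) = 0
a(c) = 63 + c² + 117*c
(-22703 + (-9815 + a(-54))*(8467 + x(-104))) - 32708 = (-22703 + (-9815 + (63 + (-54)² + 117*(-54)))*(8467 + 0)) - 32708 = (-22703 + (-9815 + (63 + 2916 - 6318))*8467) - 32708 = (-22703 + (-9815 - 3339)*8467) - 32708 = (-22703 - 13154*8467) - 32708 = (-22703 - 111374918) - 32708 = -111397621 - 32708 = -111430329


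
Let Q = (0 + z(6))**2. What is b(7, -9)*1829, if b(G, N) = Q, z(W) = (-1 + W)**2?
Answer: 1143125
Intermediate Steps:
Q = 625 (Q = (0 + (-1 + 6)**2)**2 = (0 + 5**2)**2 = (0 + 25)**2 = 25**2 = 625)
b(G, N) = 625
b(7, -9)*1829 = 625*1829 = 1143125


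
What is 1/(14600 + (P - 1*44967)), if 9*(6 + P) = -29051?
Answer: -9/302408 ≈ -2.9761e-5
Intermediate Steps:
P = -29105/9 (P = -6 + (⅑)*(-29051) = -6 - 29051/9 = -29105/9 ≈ -3233.9)
1/(14600 + (P - 1*44967)) = 1/(14600 + (-29105/9 - 1*44967)) = 1/(14600 + (-29105/9 - 44967)) = 1/(14600 - 433808/9) = 1/(-302408/9) = -9/302408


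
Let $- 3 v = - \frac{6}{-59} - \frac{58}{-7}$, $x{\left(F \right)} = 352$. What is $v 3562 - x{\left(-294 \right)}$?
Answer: $- \frac{12774896}{1239} \approx -10311.0$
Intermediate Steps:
$v = - \frac{3464}{1239}$ ($v = - \frac{- \frac{6}{-59} - \frac{58}{-7}}{3} = - \frac{\left(-6\right) \left(- \frac{1}{59}\right) - - \frac{58}{7}}{3} = - \frac{\frac{6}{59} + \frac{58}{7}}{3} = \left(- \frac{1}{3}\right) \frac{3464}{413} = - \frac{3464}{1239} \approx -2.7958$)
$v 3562 - x{\left(-294 \right)} = \left(- \frac{3464}{1239}\right) 3562 - 352 = - \frac{12338768}{1239} - 352 = - \frac{12774896}{1239}$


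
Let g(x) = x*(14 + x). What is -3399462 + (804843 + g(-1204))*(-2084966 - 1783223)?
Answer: -8655474710429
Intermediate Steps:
-3399462 + (804843 + g(-1204))*(-2084966 - 1783223) = -3399462 + (804843 - 1204*(14 - 1204))*(-2084966 - 1783223) = -3399462 + (804843 - 1204*(-1190))*(-3868189) = -3399462 + (804843 + 1432760)*(-3868189) = -3399462 + 2237603*(-3868189) = -3399462 - 8655471310967 = -8655474710429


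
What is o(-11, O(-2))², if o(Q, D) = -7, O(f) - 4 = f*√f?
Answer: 49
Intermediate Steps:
O(f) = 4 + f^(3/2) (O(f) = 4 + f*√f = 4 + f^(3/2))
o(-11, O(-2))² = (-7)² = 49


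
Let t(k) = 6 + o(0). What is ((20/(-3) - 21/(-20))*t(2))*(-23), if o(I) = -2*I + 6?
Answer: 7751/5 ≈ 1550.2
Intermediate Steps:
o(I) = 6 - 2*I
t(k) = 12 (t(k) = 6 + (6 - 2*0) = 6 + (6 + 0) = 6 + 6 = 12)
((20/(-3) - 21/(-20))*t(2))*(-23) = ((20/(-3) - 21/(-20))*12)*(-23) = ((20*(-⅓) - 21*(-1/20))*12)*(-23) = ((-20/3 + 21/20)*12)*(-23) = -337/60*12*(-23) = -337/5*(-23) = 7751/5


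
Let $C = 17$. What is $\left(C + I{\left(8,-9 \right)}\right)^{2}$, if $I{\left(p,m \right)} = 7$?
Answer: $576$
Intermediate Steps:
$\left(C + I{\left(8,-9 \right)}\right)^{2} = \left(17 + 7\right)^{2} = 24^{2} = 576$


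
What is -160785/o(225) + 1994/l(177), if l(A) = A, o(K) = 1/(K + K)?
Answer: -12806523256/177 ≈ -7.2353e+7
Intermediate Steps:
o(K) = 1/(2*K)
-160785/o(225) + 1994/l(177) = -160785/((1/2)/225) + 1994/177 = -160785/((1/2)*(1/225)) + 1994*(1/177) = -160785/1/450 + 1994/177 = -160785*450 + 1994/177 = -72353250 + 1994/177 = -12806523256/177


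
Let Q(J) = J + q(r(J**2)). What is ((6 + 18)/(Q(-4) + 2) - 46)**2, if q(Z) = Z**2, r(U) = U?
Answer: 33988900/16129 ≈ 2107.3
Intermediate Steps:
Q(J) = J + J**4 (Q(J) = J + (J**2)**2 = J + J**4)
((6 + 18)/(Q(-4) + 2) - 46)**2 = ((6 + 18)/((-4 + (-4)**4) + 2) - 46)**2 = (24/((-4 + 256) + 2) - 46)**2 = (24/(252 + 2) - 46)**2 = (24/254 - 46)**2 = (24*(1/254) - 46)**2 = (12/127 - 46)**2 = (-5830/127)**2 = 33988900/16129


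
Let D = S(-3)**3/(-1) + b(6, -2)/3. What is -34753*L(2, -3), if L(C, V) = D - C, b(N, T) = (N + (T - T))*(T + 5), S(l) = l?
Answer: -1077343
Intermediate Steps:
b(N, T) = N*(5 + T) (b(N, T) = (N + 0)*(5 + T) = N*(5 + T))
D = 33 (D = (-3)**3/(-1) + (6*(5 - 2))/3 = -27*(-1) + (6*3)*(1/3) = 27 + 18*(1/3) = 27 + 6 = 33)
L(C, V) = 33 - C
-34753*L(2, -3) = -34753*(33 - 1*2) = -34753*(33 - 2) = -34753*31 = -1077343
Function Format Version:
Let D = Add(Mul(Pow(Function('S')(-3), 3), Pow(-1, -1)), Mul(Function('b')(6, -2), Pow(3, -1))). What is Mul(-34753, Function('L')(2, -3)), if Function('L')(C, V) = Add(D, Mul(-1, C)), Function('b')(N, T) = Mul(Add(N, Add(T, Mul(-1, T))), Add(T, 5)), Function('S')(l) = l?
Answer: -1077343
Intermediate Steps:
Function('b')(N, T) = Mul(N, Add(5, T)) (Function('b')(N, T) = Mul(Add(N, 0), Add(5, T)) = Mul(N, Add(5, T)))
D = 33 (D = Add(Mul(Pow(-3, 3), Pow(-1, -1)), Mul(Mul(6, Add(5, -2)), Pow(3, -1))) = Add(Mul(-27, -1), Mul(Mul(6, 3), Rational(1, 3))) = Add(27, Mul(18, Rational(1, 3))) = Add(27, 6) = 33)
Function('L')(C, V) = Add(33, Mul(-1, C))
Mul(-34753, Function('L')(2, -3)) = Mul(-34753, Add(33, Mul(-1, 2))) = Mul(-34753, Add(33, -2)) = Mul(-34753, 31) = -1077343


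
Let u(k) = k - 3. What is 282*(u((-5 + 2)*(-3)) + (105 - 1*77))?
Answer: 9588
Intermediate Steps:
u(k) = -3 + k
282*(u((-5 + 2)*(-3)) + (105 - 1*77)) = 282*((-3 + (-5 + 2)*(-3)) + (105 - 1*77)) = 282*((-3 - 3*(-3)) + (105 - 77)) = 282*((-3 + 9) + 28) = 282*(6 + 28) = 282*34 = 9588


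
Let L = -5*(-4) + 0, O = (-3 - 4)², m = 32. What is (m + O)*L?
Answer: 1620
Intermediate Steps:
O = 49 (O = (-7)² = 49)
L = 20 (L = 20 + 0 = 20)
(m + O)*L = (32 + 49)*20 = 81*20 = 1620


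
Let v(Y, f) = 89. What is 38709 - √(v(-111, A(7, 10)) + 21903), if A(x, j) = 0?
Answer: 38709 - 2*√5498 ≈ 38561.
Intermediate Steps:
38709 - √(v(-111, A(7, 10)) + 21903) = 38709 - √(89 + 21903) = 38709 - √21992 = 38709 - 2*√5498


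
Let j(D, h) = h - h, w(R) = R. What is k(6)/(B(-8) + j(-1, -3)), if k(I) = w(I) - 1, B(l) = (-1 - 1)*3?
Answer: -5/6 ≈ -0.83333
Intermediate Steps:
B(l) = -6 (B(l) = -2*3 = -6)
j(D, h) = 0
k(I) = -1 + I (k(I) = I - 1 = -1 + I)
k(6)/(B(-8) + j(-1, -3)) = (-1 + 6)/(-6 + 0) = 5/(-6) = 5*(-1/6) = -5/6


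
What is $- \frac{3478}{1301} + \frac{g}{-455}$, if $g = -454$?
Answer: $- \frac{991836}{591955} \approx -1.6755$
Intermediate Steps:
$- \frac{3478}{1301} + \frac{g}{-455} = - \frac{3478}{1301} - \frac{454}{-455} = \left(-3478\right) \frac{1}{1301} - - \frac{454}{455} = - \frac{3478}{1301} + \frac{454}{455} = - \frac{991836}{591955}$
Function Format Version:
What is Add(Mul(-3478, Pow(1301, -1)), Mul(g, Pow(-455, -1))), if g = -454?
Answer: Rational(-991836, 591955) ≈ -1.6755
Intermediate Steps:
Add(Mul(-3478, Pow(1301, -1)), Mul(g, Pow(-455, -1))) = Add(Mul(-3478, Pow(1301, -1)), Mul(-454, Pow(-455, -1))) = Add(Mul(-3478, Rational(1, 1301)), Mul(-454, Rational(-1, 455))) = Add(Rational(-3478, 1301), Rational(454, 455)) = Rational(-991836, 591955)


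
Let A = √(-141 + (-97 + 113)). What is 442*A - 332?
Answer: -332 + 2210*I*√5 ≈ -332.0 + 4941.7*I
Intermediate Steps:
A = 5*I*√5 (A = √(-141 + 16) = √(-125) = 5*I*√5 ≈ 11.18*I)
442*A - 332 = 442*(5*I*√5) - 332 = 2210*I*√5 - 332 = -332 + 2210*I*√5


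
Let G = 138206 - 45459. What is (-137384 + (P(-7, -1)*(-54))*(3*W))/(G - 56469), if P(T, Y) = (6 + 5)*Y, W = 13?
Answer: -57109/18139 ≈ -3.1484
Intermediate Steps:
G = 92747
P(T, Y) = 11*Y
(-137384 + (P(-7, -1)*(-54))*(3*W))/(G - 56469) = (-137384 + ((11*(-1))*(-54))*(3*13))/(92747 - 56469) = (-137384 - 11*(-54)*39)/36278 = (-137384 + 594*39)*(1/36278) = (-137384 + 23166)*(1/36278) = -114218*1/36278 = -57109/18139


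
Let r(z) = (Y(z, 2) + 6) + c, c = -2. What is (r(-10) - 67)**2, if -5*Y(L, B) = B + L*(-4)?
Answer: 127449/25 ≈ 5098.0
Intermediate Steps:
Y(L, B) = -B/5 + 4*L/5 (Y(L, B) = -(B + L*(-4))/5 = -(B - 4*L)/5 = -B/5 + 4*L/5)
r(z) = 18/5 + 4*z/5 (r(z) = ((-1/5*2 + 4*z/5) + 6) - 2 = ((-2/5 + 4*z/5) + 6) - 2 = (28/5 + 4*z/5) - 2 = 18/5 + 4*z/5)
(r(-10) - 67)**2 = ((18/5 + (4/5)*(-10)) - 67)**2 = ((18/5 - 8) - 67)**2 = (-22/5 - 67)**2 = (-357/5)**2 = 127449/25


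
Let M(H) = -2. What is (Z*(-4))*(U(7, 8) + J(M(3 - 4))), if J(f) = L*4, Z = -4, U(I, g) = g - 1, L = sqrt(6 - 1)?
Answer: 112 + 64*sqrt(5) ≈ 255.11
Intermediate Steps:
L = sqrt(5) ≈ 2.2361
U(I, g) = -1 + g
J(f) = 4*sqrt(5) (J(f) = sqrt(5)*4 = 4*sqrt(5))
(Z*(-4))*(U(7, 8) + J(M(3 - 4))) = (-4*(-4))*((-1 + 8) + 4*sqrt(5)) = 16*(7 + 4*sqrt(5)) = 112 + 64*sqrt(5)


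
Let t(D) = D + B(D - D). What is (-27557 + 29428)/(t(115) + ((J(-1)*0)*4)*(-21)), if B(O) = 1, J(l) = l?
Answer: 1871/116 ≈ 16.129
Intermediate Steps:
t(D) = 1 + D (t(D) = D + 1 = 1 + D)
(-27557 + 29428)/(t(115) + ((J(-1)*0)*4)*(-21)) = (-27557 + 29428)/((1 + 115) + (-1*0*4)*(-21)) = 1871/(116 + (0*4)*(-21)) = 1871/(116 + 0*(-21)) = 1871/(116 + 0) = 1871/116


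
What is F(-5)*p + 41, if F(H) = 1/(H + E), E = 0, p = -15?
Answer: 44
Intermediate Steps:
F(H) = 1/H (F(H) = 1/(H + 0) = 1/H)
F(-5)*p + 41 = -15/(-5) + 41 = -1/5*(-15) + 41 = 3 + 41 = 44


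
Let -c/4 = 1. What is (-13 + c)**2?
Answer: 289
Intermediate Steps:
c = -4 (c = -4*1 = -4)
(-13 + c)**2 = (-13 - 4)**2 = (-17)**2 = 289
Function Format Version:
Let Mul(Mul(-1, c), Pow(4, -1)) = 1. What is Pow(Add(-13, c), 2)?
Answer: 289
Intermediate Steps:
c = -4 (c = Mul(-4, 1) = -4)
Pow(Add(-13, c), 2) = Pow(Add(-13, -4), 2) = Pow(-17, 2) = 289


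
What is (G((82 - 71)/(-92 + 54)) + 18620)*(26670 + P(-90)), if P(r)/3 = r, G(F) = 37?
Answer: 492544800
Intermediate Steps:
P(r) = 3*r
(G((82 - 71)/(-92 + 54)) + 18620)*(26670 + P(-90)) = (37 + 18620)*(26670 + 3*(-90)) = 18657*(26670 - 270) = 18657*26400 = 492544800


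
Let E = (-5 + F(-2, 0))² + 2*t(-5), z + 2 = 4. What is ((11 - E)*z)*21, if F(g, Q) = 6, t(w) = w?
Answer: 840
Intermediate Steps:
z = 2 (z = -2 + 4 = 2)
E = -9 (E = (-5 + 6)² + 2*(-5) = 1² - 10 = 1 - 10 = -9)
((11 - E)*z)*21 = ((11 - 1*(-9))*2)*21 = ((11 + 9)*2)*21 = (20*2)*21 = 40*21 = 840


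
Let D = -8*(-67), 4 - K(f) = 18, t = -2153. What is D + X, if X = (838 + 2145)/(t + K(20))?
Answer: 1158529/2167 ≈ 534.62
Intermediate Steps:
K(f) = -14 (K(f) = 4 - 1*18 = 4 - 18 = -14)
D = 536
X = -2983/2167 (X = (838 + 2145)/(-2153 - 14) = 2983/(-2167) = 2983*(-1/2167) = -2983/2167 ≈ -1.3766)
D + X = 536 - 2983/2167 = 1158529/2167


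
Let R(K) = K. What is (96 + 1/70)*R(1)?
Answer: 6721/70 ≈ 96.014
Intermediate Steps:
(96 + 1/70)*R(1) = (96 + 1/70)*1 = (6721/70)*1 = 6721/70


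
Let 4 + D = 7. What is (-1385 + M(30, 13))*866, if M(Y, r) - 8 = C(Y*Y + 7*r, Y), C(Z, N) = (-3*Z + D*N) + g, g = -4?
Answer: -3692624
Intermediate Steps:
D = 3 (D = -4 + 7 = 3)
C(Z, N) = -4 - 3*Z + 3*N (C(Z, N) = (-3*Z + 3*N) - 4 = -4 - 3*Z + 3*N)
M(Y, r) = 4 - 21*r - 3*Y² + 3*Y (M(Y, r) = 8 + (-4 - 3*(Y*Y + 7*r) + 3*Y) = 8 + (-4 - 3*(Y² + 7*r) + 3*Y) = 8 + (-4 + (-21*r - 3*Y²) + 3*Y) = 8 + (-4 - 21*r - 3*Y² + 3*Y) = 4 - 21*r - 3*Y² + 3*Y)
(-1385 + M(30, 13))*866 = (-1385 + (4 - 21*13 - 3*30² + 3*30))*866 = (-1385 + (4 - 273 - 3*900 + 90))*866 = (-1385 + (4 - 273 - 2700 + 90))*866 = (-1385 - 2879)*866 = -4264*866 = -3692624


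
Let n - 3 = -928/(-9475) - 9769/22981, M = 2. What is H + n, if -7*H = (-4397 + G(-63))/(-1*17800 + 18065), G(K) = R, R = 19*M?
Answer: 57964582269/11540483675 ≈ 5.0227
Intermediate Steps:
n = 582000018/217744975 (n = 3 + (-928/(-9475) - 9769/22981) = 3 + (-928*(-1/9475) - 9769*1/22981) = 3 + (928/9475 - 9769/22981) = 3 - 71234907/217744975 = 582000018/217744975 ≈ 2.6729)
R = 38 (R = 19*2 = 38)
G(K) = 38
H = 4359/1855 (H = -(-4397 + 38)/(7*(-1*17800 + 18065)) = -(-4359)/(7*(-17800 + 18065)) = -(-4359)/(7*265) = -1/7*(-4359/265) = 4359/1855 ≈ 2.3499)
H + n = 4359/1855 + 582000018/217744975 = 57964582269/11540483675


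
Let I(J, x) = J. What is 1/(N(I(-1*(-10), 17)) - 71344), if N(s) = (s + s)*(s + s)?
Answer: -1/70944 ≈ -1.4096e-5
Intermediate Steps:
N(s) = 4*s² (N(s) = (2*s)*(2*s) = 4*s²)
1/(N(I(-1*(-10), 17)) - 71344) = 1/(4*(-1*(-10))² - 71344) = 1/(4*10² - 71344) = 1/(4*100 - 71344) = 1/(400 - 71344) = 1/(-70944) = -1/70944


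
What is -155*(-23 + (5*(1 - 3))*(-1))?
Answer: 2015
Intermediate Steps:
-155*(-23 + (5*(1 - 3))*(-1)) = -155*(-23 + (5*(-2))*(-1)) = -155*(-23 - 10*(-1)) = -155*(-23 + 10) = -155*(-13) = 2015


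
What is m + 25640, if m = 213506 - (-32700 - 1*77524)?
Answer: 349370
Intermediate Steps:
m = 323730 (m = 213506 - (-32700 - 77524) = 213506 - 1*(-110224) = 213506 + 110224 = 323730)
m + 25640 = 323730 + 25640 = 349370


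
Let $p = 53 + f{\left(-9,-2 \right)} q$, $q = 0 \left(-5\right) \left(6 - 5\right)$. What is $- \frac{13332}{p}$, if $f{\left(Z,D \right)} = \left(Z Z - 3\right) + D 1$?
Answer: $- \frac{13332}{53} \approx -251.55$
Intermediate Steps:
$f{\left(Z,D \right)} = -3 + D + Z^{2}$ ($f{\left(Z,D \right)} = \left(Z^{2} - 3\right) + D = \left(-3 + Z^{2}\right) + D = -3 + D + Z^{2}$)
$q = 0$ ($q = 0 \left(6 - 5\right) = 0 \cdot 1 = 0$)
$p = 53$ ($p = 53 + \left(-3 - 2 + \left(-9\right)^{2}\right) 0 = 53 + \left(-3 - 2 + 81\right) 0 = 53 + 76 \cdot 0 = 53 + 0 = 53$)
$- \frac{13332}{p} = - \frac{13332}{53}$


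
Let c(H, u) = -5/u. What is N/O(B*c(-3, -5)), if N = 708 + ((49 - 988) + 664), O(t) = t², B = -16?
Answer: 433/256 ≈ 1.6914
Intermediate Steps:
N = 433 (N = 708 + (-939 + 664) = 708 - 275 = 433)
N/O(B*c(-3, -5)) = 433/((-(-80)/(-5))²) = 433/((-(-80)*(-1)/5)²) = 433/((-16*1)²) = 433/((-16)²) = 433/256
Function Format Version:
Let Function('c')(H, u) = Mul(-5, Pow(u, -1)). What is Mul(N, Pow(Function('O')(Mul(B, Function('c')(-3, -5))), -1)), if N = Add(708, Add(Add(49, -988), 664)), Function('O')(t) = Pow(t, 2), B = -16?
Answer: Rational(433, 256) ≈ 1.6914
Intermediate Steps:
N = 433 (N = Add(708, Add(-939, 664)) = Add(708, -275) = 433)
Mul(N, Pow(Function('O')(Mul(B, Function('c')(-3, -5))), -1)) = Mul(433, Pow(Pow(Mul(-16, Mul(-5, Pow(-5, -1))), 2), -1)) = Mul(433, Pow(Pow(Mul(-16, Mul(-5, Rational(-1, 5))), 2), -1)) = Mul(433, Pow(Pow(Mul(-16, 1), 2), -1)) = Mul(433, Pow(Pow(-16, 2), -1)) = Mul(433, Pow(256, -1)) = Mul(433, Rational(1, 256)) = Rational(433, 256)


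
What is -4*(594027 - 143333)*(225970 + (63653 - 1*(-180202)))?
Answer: -846989234200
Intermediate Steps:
-4*(594027 - 143333)*(225970 + (63653 - 1*(-180202))) = -1802776*(225970 + (63653 + 180202)) = -1802776*(225970 + 243855) = -1802776*469825 = -4*211747308550 = -846989234200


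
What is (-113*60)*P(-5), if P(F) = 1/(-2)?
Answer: 3390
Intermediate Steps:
P(F) = -1/2
(-113*60)*P(-5) = -113*60*(-1/2) = -1*6780*(-1/2) = -6780*(-1/2) = 3390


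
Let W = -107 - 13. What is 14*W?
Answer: -1680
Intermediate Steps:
W = -120
14*W = 14*(-120) = -1680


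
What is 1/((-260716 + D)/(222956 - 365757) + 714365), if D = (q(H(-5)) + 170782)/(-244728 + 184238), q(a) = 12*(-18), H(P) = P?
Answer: 4319016245/3085361925300128 ≈ 1.3998e-6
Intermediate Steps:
q(a) = -216
D = -85283/30245 (D = (-216 + 170782)/(-244728 + 184238) = 170566/(-60490) = 170566*(-1/60490) = -85283/30245 ≈ -2.8197)
1/((-260716 + D)/(222956 - 365757) + 714365) = 1/((-260716 - 85283/30245)/(222956 - 365757) + 714365) = 1/(-7885440703/30245/(-142801) + 714365) = 1/(-7885440703/30245*(-1/142801) + 714365) = 1/(7885440703/4319016245 + 714365) = 1/(3085361925300128/4319016245) = 4319016245/3085361925300128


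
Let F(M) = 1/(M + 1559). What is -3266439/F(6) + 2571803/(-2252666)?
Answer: -885813604776701/173282 ≈ -5.1120e+9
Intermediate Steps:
F(M) = 1/(1559 + M)
-3266439/F(6) + 2571803/(-2252666) = -3266439/(1/(1559 + 6)) + 2571803/(-2252666) = -3266439/(1/1565) + 2571803*(-1/2252666) = -3266439/1/1565 - 197831/173282 = -3266439*1565 - 197831/173282 = -5111977035 - 197831/173282 = -885813604776701/173282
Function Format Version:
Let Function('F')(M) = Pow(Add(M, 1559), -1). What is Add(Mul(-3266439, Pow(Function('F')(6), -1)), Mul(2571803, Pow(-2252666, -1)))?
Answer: Rational(-885813604776701, 173282) ≈ -5.1120e+9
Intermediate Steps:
Function('F')(M) = Pow(Add(1559, M), -1)
Add(Mul(-3266439, Pow(Function('F')(6), -1)), Mul(2571803, Pow(-2252666, -1))) = Add(Mul(-3266439, Pow(Pow(Add(1559, 6), -1), -1)), Mul(2571803, Pow(-2252666, -1))) = Add(Mul(-3266439, Pow(Pow(1565, -1), -1)), Mul(2571803, Rational(-1, 2252666))) = Add(Mul(-3266439, Pow(Rational(1, 1565), -1)), Rational(-197831, 173282)) = Add(Mul(-3266439, 1565), Rational(-197831, 173282)) = Add(-5111977035, Rational(-197831, 173282)) = Rational(-885813604776701, 173282)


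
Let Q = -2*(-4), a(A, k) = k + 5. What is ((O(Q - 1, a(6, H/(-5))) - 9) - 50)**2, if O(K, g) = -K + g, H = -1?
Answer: 92416/25 ≈ 3696.6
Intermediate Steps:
a(A, k) = 5 + k
Q = 8
O(K, g) = g - K
((O(Q - 1, a(6, H/(-5))) - 9) - 50)**2 = ((((5 - 1/(-5)) - (8 - 1)) - 9) - 50)**2 = ((((5 - 1*(-1/5)) - 1*7) - 9) - 50)**2 = ((((5 + 1/5) - 7) - 9) - 50)**2 = (((26/5 - 7) - 9) - 50)**2 = ((-9/5 - 9) - 50)**2 = (-54/5 - 50)**2 = (-304/5)**2 = 92416/25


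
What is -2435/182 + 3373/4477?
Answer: -10287609/814814 ≈ -12.626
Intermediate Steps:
-2435/182 + 3373/4477 = -10287609/814814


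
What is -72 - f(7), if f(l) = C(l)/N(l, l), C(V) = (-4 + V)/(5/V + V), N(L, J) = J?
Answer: -1297/18 ≈ -72.056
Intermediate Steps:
C(V) = (-4 + V)/(V + 5/V)
f(l) = (-4 + l)/(5 + l²) (f(l) = (l*(-4 + l)/(5 + l²))/l = (-4 + l)/(5 + l²))
-72 - f(7) = -72 - (-4 + 7)/(5 + 7²) = -72 - 3/(5 + 49) = -72 - 3/54 = -72 - 1*1/18 = -72 - 1/18 = -1297/18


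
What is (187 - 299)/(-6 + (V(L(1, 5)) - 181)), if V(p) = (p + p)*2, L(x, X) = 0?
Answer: 112/187 ≈ 0.59893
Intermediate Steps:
V(p) = 4*p (V(p) = (2*p)*2 = 4*p)
(187 - 299)/(-6 + (V(L(1, 5)) - 181)) = (187 - 299)/(-6 + (4*0 - 181)) = -112/(-6 + (0 - 181)) = -112/(-6 - 181) = -112/(-187) = -112*(-1/187) = 112/187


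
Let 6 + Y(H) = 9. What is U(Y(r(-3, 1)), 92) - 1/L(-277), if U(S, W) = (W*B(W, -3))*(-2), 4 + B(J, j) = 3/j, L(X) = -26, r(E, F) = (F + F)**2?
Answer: 23921/26 ≈ 920.04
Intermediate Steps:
r(E, F) = 4*F**2 (r(E, F) = (2*F)**2 = 4*F**2)
Y(H) = 3 (Y(H) = -6 + 9 = 3)
B(J, j) = -4 + 3/j
U(S, W) = 10*W (U(S, W) = (W*(-4 + 3/(-3)))*(-2) = (W*(-4 + 3*(-1/3)))*(-2) = (W*(-4 - 1))*(-2) = (W*(-5))*(-2) = -5*W*(-2) = 10*W)
U(Y(r(-3, 1)), 92) - 1/L(-277) = 10*92 - 1/(-26) = 920 - 1*(-1/26) = 920 + 1/26 = 23921/26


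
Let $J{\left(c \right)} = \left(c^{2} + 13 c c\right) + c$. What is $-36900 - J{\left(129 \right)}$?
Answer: $-270003$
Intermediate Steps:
$J{\left(c \right)} = c + 14 c^{2}$ ($J{\left(c \right)} = \left(c^{2} + 13 c^{2}\right) + c = 14 c^{2} + c = c + 14 c^{2}$)
$-36900 - J{\left(129 \right)} = -36900 - 129 \left(1 + 14 \cdot 129\right) = -36900 - 129 \left(1 + 1806\right) = -36900 - 129 \cdot 1807 = -36900 - 233103 = -270003$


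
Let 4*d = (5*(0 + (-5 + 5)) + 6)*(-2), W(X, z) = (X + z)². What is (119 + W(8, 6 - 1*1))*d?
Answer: -864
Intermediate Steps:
d = -3 (d = ((5*(0 + (-5 + 5)) + 6)*(-2))/4 = ((5*(0 + 0) + 6)*(-2))/4 = ((5*0 + 6)*(-2))/4 = ((0 + 6)*(-2))/4 = (6*(-2))/4 = (¼)*(-12) = -3)
(119 + W(8, 6 - 1*1))*d = (119 + (8 + (6 - 1*1))²)*(-3) = (119 + (8 + (6 - 1))²)*(-3) = (119 + (8 + 5)²)*(-3) = (119 + 13²)*(-3) = (119 + 169)*(-3) = 288*(-3) = -864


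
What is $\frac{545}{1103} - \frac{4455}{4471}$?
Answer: $- \frac{2477170}{4931513} \approx -0.50231$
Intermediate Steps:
$\frac{545}{1103} - \frac{4455}{4471} = - \frac{2477170}{4931513}$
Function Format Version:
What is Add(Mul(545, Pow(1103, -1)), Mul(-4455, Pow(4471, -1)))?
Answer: Rational(-2477170, 4931513) ≈ -0.50231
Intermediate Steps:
Add(Mul(545, Pow(1103, -1)), Mul(-4455, Pow(4471, -1))) = Add(Mul(545, Rational(1, 1103)), Mul(-4455, Rational(1, 4471))) = Add(Rational(545, 1103), Rational(-4455, 4471)) = Rational(-2477170, 4931513)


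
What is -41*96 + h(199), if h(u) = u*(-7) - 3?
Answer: -5332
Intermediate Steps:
h(u) = -3 - 7*u (h(u) = -7*u - 3 = -3 - 7*u)
-41*96 + h(199) = -41*96 + (-3 - 7*199) = -3936 + (-3 - 1393) = -3936 - 1396 = -5332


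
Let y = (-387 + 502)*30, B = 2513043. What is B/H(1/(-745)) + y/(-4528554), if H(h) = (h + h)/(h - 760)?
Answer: 1073937116152689887/1509518 ≈ 7.1144e+11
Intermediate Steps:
H(h) = 2*h/(-760 + h) (H(h) = (2*h)/(-760 + h) = 2*h/(-760 + h))
y = 3450 (y = 115*30 = 3450)
B/H(1/(-745)) + y/(-4528554) = 2513043/((2/(-745*(-760 + 1/(-745))))) + 3450/(-4528554) = 2513043/((2*(-1/745)/(-760 - 1/745))) + 3450*(-1/4528554) = 2513043/((2*(-1/745)/(-566201/745))) - 575/754759 = 2513043/((2*(-1/745)*(-745/566201))) - 575/754759 = 2513043/(2/566201) - 575/754759 = 2513043*(566201/2) - 575/754759 = 1422887459643/2 - 575/754759 = 1073937116152689887/1509518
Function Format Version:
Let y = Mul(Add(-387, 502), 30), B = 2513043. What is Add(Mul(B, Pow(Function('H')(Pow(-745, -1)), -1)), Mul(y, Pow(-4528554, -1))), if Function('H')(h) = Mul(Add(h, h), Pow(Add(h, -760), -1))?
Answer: Rational(1073937116152689887, 1509518) ≈ 7.1144e+11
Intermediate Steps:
Function('H')(h) = Mul(2, h, Pow(Add(-760, h), -1)) (Function('H')(h) = Mul(Mul(2, h), Pow(Add(-760, h), -1)) = Mul(2, h, Pow(Add(-760, h), -1)))
y = 3450 (y = Mul(115, 30) = 3450)
Add(Mul(B, Pow(Function('H')(Pow(-745, -1)), -1)), Mul(y, Pow(-4528554, -1))) = Add(Mul(2513043, Pow(Mul(2, Pow(-745, -1), Pow(Add(-760, Pow(-745, -1)), -1)), -1)), Mul(3450, Pow(-4528554, -1))) = Add(Mul(2513043, Pow(Mul(2, Rational(-1, 745), Pow(Add(-760, Rational(-1, 745)), -1)), -1)), Mul(3450, Rational(-1, 4528554))) = Add(Mul(2513043, Pow(Mul(2, Rational(-1, 745), Pow(Rational(-566201, 745), -1)), -1)), Rational(-575, 754759)) = Add(Mul(2513043, Pow(Mul(2, Rational(-1, 745), Rational(-745, 566201)), -1)), Rational(-575, 754759)) = Add(Mul(2513043, Pow(Rational(2, 566201), -1)), Rational(-575, 754759)) = Add(Mul(2513043, Rational(566201, 2)), Rational(-575, 754759)) = Add(Rational(1422887459643, 2), Rational(-575, 754759)) = Rational(1073937116152689887, 1509518)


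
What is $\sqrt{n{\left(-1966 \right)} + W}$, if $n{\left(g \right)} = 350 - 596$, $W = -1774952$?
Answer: $i \sqrt{1775198} \approx 1332.4 i$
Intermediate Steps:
$n{\left(g \right)} = -246$
$\sqrt{n{\left(-1966 \right)} + W} = \sqrt{-246 - 1774952} = \sqrt{-1775198} = i \sqrt{1775198}$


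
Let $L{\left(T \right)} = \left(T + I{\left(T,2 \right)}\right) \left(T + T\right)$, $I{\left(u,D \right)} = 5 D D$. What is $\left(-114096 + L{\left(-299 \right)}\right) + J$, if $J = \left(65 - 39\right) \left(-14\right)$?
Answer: $52382$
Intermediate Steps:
$I{\left(u,D \right)} = 5 D^{2}$
$L{\left(T \right)} = 2 T \left(20 + T\right)$ ($L{\left(T \right)} = \left(T + 5 \cdot 2^{2}\right) \left(T + T\right) = \left(T + 5 \cdot 4\right) 2 T = \left(T + 20\right) 2 T = \left(20 + T\right) 2 T = 2 T \left(20 + T\right)$)
$J = -364$ ($J = 26 \left(-14\right) = -364$)
$\left(-114096 + L{\left(-299 \right)}\right) + J = \left(-114096 + 2 \left(-299\right) \left(20 - 299\right)\right) - 364 = \left(-114096 + 2 \left(-299\right) \left(-279\right)\right) - 364 = \left(-114096 + 166842\right) - 364 = 52746 - 364 = 52382$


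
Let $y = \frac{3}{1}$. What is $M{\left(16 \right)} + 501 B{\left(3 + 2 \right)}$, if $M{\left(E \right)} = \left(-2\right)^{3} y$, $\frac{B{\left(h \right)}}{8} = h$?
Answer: $20016$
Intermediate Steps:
$B{\left(h \right)} = 8 h$
$y = 3$ ($y = 3 \cdot 1 = 3$)
$M{\left(E \right)} = -24$ ($M{\left(E \right)} = \left(-2\right)^{3} \cdot 3 = \left(-8\right) 3 = -24$)
$M{\left(16 \right)} + 501 B{\left(3 + 2 \right)} = -24 + 501 \cdot 8 \left(3 + 2\right) = -24 + 501 \cdot 8 \cdot 5 = -24 + 501 \cdot 40 = -24 + 20040 = 20016$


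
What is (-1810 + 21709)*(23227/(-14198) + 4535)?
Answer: 1280793224997/14198 ≈ 9.0209e+7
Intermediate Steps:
(-1810 + 21709)*(23227/(-14198) + 4535) = 19899*(23227*(-1/14198) + 4535) = 19899*(-23227/14198 + 4535) = 19899*(64364703/14198) = 1280793224997/14198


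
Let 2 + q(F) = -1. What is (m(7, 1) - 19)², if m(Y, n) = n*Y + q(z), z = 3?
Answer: 225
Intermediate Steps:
q(F) = -3 (q(F) = -2 - 1 = -3)
m(Y, n) = -3 + Y*n (m(Y, n) = n*Y - 3 = Y*n - 3 = -3 + Y*n)
(m(7, 1) - 19)² = ((-3 + 7*1) - 19)² = ((-3 + 7) - 19)² = (4 - 19)² = (-15)² = 225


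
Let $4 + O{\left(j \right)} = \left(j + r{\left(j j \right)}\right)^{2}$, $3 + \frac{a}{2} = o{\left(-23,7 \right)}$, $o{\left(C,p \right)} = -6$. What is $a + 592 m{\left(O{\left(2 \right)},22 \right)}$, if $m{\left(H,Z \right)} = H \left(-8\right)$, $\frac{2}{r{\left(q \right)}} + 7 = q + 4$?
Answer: $-56850$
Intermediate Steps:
$r{\left(q \right)} = \frac{2}{-3 + q}$ ($r{\left(q \right)} = \frac{2}{-7 + \left(q + 4\right)} = \frac{2}{-7 + \left(4 + q\right)} = \frac{2}{-3 + q}$)
$a = -18$ ($a = -6 + 2 \left(-6\right) = -6 - 12 = -18$)
$O{\left(j \right)} = -4 + \left(j + \frac{2}{-3 + j^{2}}\right)^{2}$ ($O{\left(j \right)} = -4 + \left(j + \frac{2}{-3 + j j}\right)^{2} = -4 + \left(j + \frac{2}{-3 + j^{2}}\right)^{2}$)
$m{\left(H,Z \right)} = - 8 H$
$a + 592 m{\left(O{\left(2 \right)},22 \right)} = -18 + 592 \left(- 8 \left(-4 + \frac{\left(2 + 2^{3} - 6\right)^{2}}{\left(-3 + 2^{2}\right)^{2}}\right)\right) = -18 + 592 \left(- 8 \left(-4 + \frac{\left(2 + 8 - 6\right)^{2}}{\left(-3 + 4\right)^{2}}\right)\right) = -18 + 592 \left(- 8 \left(-4 + 1^{-2} \cdot 4^{2}\right)\right) = -18 + 592 \left(- 8 \left(-4 + 1 \cdot 16\right)\right) = -18 + 592 \left(- 8 \left(-4 + 16\right)\right) = -18 + 592 \left(\left(-8\right) 12\right) = -18 + 592 \left(-96\right) = -18 - 56832 = -56850$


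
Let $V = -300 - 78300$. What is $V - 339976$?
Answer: $-418576$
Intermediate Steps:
$V = -78600$ ($V = -300 - 78300 = -78600$)
$V - 339976 = -78600 - 339976 = -418576$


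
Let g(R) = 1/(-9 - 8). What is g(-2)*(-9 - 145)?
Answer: 154/17 ≈ 9.0588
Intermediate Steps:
g(R) = -1/17 (g(R) = 1/(-17) = -1/17)
g(-2)*(-9 - 145) = -(-9 - 145)/17 = -1/17*(-154) = 154/17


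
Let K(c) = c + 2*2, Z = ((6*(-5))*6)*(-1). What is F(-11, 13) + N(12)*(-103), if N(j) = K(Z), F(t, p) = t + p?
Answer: -18950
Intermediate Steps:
F(t, p) = p + t
Z = 180 (Z = -30*6*(-1) = -180*(-1) = 180)
K(c) = 4 + c (K(c) = c + 4 = 4 + c)
N(j) = 184 (N(j) = 4 + 180 = 184)
F(-11, 13) + N(12)*(-103) = (13 - 11) + 184*(-103) = 2 - 18952 = -18950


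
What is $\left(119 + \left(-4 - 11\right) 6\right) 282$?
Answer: $8178$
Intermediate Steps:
$\left(119 + \left(-4 - 11\right) 6\right) 282 = \left(119 - 90\right) 282 = 29 \cdot 282 = 8178$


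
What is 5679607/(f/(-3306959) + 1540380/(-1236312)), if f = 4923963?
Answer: -1935057768881251938/931794004073 ≈ -2.0767e+6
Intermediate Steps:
5679607/(f/(-3306959) + 1540380/(-1236312)) = 5679607/(4923963/(-3306959) + 1540380/(-1236312)) = 5679607/(4923963*(-1/3306959) + 1540380*(-1/1236312)) = 5679607/(-4923963/3306959 - 128365/103026) = 5679607/(-931794004073/340702757934) = 5679607*(-340702757934/931794004073) = -1935057768881251938/931794004073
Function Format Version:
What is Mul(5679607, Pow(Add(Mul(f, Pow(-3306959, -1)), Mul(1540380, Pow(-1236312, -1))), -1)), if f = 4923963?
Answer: Rational(-1935057768881251938, 931794004073) ≈ -2.0767e+6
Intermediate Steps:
Mul(5679607, Pow(Add(Mul(f, Pow(-3306959, -1)), Mul(1540380, Pow(-1236312, -1))), -1)) = Mul(5679607, Pow(Add(Mul(4923963, Pow(-3306959, -1)), Mul(1540380, Pow(-1236312, -1))), -1)) = Mul(5679607, Pow(Add(Mul(4923963, Rational(-1, 3306959)), Mul(1540380, Rational(-1, 1236312))), -1)) = Mul(5679607, Pow(Add(Rational(-4923963, 3306959), Rational(-128365, 103026)), -1)) = Mul(5679607, Pow(Rational(-931794004073, 340702757934), -1)) = Mul(5679607, Rational(-340702757934, 931794004073)) = Rational(-1935057768881251938, 931794004073)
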